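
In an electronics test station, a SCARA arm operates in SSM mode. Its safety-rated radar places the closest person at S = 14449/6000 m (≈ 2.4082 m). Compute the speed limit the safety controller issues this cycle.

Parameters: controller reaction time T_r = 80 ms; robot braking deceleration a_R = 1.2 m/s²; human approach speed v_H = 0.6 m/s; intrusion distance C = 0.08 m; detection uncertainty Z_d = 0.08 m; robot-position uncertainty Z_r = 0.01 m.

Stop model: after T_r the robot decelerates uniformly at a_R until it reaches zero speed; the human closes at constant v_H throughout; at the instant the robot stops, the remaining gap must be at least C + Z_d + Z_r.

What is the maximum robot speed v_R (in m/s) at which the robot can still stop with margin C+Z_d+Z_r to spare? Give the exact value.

at the boundary: (5/12)·v² + (29/50)·v + (-13141/6000) = 0
  disc = (29/50)² − 4·(5/12)·(-13141/6000) = 358801/90000 ; √disc = 599/300
  v_R = (−(29/50) + 599/300) / (2·(5/12)) = 17/10 m/s
check:
stop time T_s = (17/10)/(6/5) = 1.4167 s
reaction-phase robot travel = 1.7000·0.0800 = 0.1360 m
robot under decel: 1.7000²/(2·1.2000) = 1.2042 m
human closes 0.6000·1.4967 = 0.8980 m
residual clearance needed = 0.0800+0.0800+0.0100 = 0.1700 m
sum ≈ 0.1360+1.2042+0.8980+0.1700 ≈ 2.4082 m = S ✓

v_R_max = 17/10 m/s = 1.7000 m/s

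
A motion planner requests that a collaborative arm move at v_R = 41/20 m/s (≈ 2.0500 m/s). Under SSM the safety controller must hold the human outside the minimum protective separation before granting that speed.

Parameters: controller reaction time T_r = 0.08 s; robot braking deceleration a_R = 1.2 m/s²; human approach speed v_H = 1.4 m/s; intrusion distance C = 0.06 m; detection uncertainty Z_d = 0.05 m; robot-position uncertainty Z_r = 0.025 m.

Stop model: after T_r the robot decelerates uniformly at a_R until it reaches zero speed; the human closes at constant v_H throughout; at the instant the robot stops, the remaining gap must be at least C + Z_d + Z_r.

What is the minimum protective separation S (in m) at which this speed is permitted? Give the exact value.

braking lasts T_s = (41/20)/(6/5) = 1.7083 s
reaction-phase robot travel = 2.0500·0.0800 = 0.1640 m
braking distance = 2.0500²/(2·1.2000) = 1.7510 m
person approaches 1.4000·(0.0800+1.7083) = 2.5037 m
C+Z_d+Z_r = 0.0600+0.0500+0.0250 = 0.1350 m
S_min ≈ 0.1640+1.7510+2.5037+0.1350  ⇒  S_min = 109289/24000 m

S_min = 109289/24000 m = 4.5537 m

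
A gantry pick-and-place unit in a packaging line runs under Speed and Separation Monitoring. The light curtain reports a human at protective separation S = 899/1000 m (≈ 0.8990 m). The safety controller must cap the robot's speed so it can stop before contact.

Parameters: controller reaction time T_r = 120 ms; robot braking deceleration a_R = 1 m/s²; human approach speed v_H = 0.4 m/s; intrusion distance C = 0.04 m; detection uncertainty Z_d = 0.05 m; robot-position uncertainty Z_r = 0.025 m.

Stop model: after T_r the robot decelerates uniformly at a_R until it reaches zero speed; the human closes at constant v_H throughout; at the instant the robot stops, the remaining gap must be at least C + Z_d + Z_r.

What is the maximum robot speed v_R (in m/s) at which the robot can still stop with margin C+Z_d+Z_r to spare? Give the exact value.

v_R_max = 4/5 m/s = 0.8000 m/s

quadratic (1/2)·v² + (13/25)·v + (-92/125) = 0
  disc = (13/25)² − 4·(1/2)·(-92/125) = 1089/625 ; √disc = 33/25
  v_R = (−(13/25) + 33/25) / (2·(1/2)) = 4/5 m/s
check:
braking lasts T_s = (4/5)/1 = 0.8000 s
reaction-phase robot travel = 0.8000·0.1200 = 0.0960 m
robot covers 0.8000·0.8000 − ½·1.0000·0.8000² = 0.3200 m while stopping
person approaches 0.4000·(0.1200+0.8000) = 0.3680 m
margins: 0.0400+0.0500+0.0250 = 0.1150 m
sum ≈ 0.0960+0.3200+0.3680+0.1150 ≈ 0.8990 m = S ✓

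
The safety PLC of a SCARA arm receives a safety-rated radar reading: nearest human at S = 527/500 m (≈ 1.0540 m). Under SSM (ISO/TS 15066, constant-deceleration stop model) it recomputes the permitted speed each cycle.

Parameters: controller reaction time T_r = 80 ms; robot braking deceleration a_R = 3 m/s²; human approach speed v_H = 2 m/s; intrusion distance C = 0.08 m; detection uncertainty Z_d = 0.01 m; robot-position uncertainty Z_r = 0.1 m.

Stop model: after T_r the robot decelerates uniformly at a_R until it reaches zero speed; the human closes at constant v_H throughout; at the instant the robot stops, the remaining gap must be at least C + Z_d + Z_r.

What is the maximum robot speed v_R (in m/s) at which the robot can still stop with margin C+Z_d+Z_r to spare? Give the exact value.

v_R_max = 4/5 m/s = 0.8000 m/s

collect terms ⇒ (1/6)·v_R² + (56/75)·v_R + (-88/125) = 0
  disc = (56/75)² − 4·(1/6)·(-88/125) = 5776/5625 ; √disc = 76/75
  v_R = (−(56/75) + 76/75) / (2·(1/6)) = 4/5 m/s
check:
stop time T_s = (4/5)/3 = 0.2667 s
reaction-phase robot travel = 0.8000·0.0800 = 0.0640 m
robot covers 0.8000·0.2667 − ½·3.0000·0.2667² = 0.1067 m while stopping
person approaches 2.0000·(0.0800+0.2667) = 0.6933 m
margins: 0.0800+0.0100+0.1000 = 0.1900 m
sum ≈ 0.0640+0.1067+0.6933+0.1900 ≈ 1.0540 m = S ✓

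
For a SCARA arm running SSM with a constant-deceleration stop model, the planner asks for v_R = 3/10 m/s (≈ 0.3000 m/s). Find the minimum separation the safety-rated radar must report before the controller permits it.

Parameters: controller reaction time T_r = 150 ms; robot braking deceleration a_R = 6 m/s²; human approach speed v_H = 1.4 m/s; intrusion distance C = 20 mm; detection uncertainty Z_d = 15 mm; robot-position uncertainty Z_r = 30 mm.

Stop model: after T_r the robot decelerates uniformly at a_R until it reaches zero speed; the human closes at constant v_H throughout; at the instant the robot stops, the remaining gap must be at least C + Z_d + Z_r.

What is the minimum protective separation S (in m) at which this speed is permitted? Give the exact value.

braking lasts T_s = (3/10)/6 = 0.0500 s
robot covers v_R·T_r = 0.3000·0.1500 = 0.0450 m before braking
robot under decel: 0.3000²/(2·6.0000) = 0.0075 m
human over T_r+T_s: 1.4000·(0.1500+0.0500) = 0.2800 m
C+Z_d+Z_r = 0.0200+0.0150+0.0300 = 0.0650 m
S_min ≈ 0.0450+0.0075+0.2800+0.0650  ⇒  S_min = 159/400 m

S_min = 159/400 m = 0.3975 m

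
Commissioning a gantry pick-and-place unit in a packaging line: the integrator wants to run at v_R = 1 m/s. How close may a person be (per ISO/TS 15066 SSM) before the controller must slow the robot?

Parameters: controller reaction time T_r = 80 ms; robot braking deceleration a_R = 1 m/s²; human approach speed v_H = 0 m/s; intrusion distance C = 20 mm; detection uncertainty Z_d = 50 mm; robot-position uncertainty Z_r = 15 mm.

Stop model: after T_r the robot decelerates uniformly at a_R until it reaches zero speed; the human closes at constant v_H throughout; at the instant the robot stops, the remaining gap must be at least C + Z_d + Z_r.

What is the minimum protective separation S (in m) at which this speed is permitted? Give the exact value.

S_min = 133/200 m = 0.6650 m

T_s = v_R/a_R = 1/1 = 1.0000 s
robot covers v_R·T_r = 1.0000·0.0800 = 0.0800 m before braking
robot under decel: 1.0000²/(2·1.0000) = 0.5000 m
human closes 0.0000·1.0800 = 0.0000 m
margins: 0.0200+0.0500+0.0150 = 0.0850 m
S_min ≈ 0.0800+0.5000+0.0000+0.0850  ⇒  S_min = 133/200 m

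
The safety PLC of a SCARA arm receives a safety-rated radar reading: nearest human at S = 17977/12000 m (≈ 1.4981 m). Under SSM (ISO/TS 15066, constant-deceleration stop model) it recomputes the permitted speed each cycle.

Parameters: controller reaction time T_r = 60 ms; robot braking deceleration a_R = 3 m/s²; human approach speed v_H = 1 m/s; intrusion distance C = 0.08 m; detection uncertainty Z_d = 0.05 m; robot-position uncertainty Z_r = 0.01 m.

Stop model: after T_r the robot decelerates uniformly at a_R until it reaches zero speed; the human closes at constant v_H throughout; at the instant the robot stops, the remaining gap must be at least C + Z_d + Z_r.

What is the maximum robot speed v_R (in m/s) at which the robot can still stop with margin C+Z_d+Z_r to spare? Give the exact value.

collect terms ⇒ (1/6)·v_R² + (59/150)·v_R + (-15577/12000) = 0
  disc = (59/150)² − 4·(1/6)·(-15577/12000) = 10201/10000 ; √disc = 101/100
  v_R = (−(59/150) + 101/100) / (2·(1/6)) = 37/20 m/s
check:
T_s = v_R/a_R = (37/20)/3 = 0.6167 s
robot in T_r: 1.8500·0.0600 = 0.1110 m
robot covers 1.8500·0.6167 − ½·3.0000·0.6167² = 0.5704 m while stopping
person approaches 1.0000·(0.0600+0.6167) = 0.6767 m
margins: 0.0800+0.0500+0.0100 = 0.1400 m
sum ≈ 0.1110+0.5704+0.6767+0.1400 ≈ 1.4981 m = S ✓

v_R_max = 37/20 m/s = 1.8500 m/s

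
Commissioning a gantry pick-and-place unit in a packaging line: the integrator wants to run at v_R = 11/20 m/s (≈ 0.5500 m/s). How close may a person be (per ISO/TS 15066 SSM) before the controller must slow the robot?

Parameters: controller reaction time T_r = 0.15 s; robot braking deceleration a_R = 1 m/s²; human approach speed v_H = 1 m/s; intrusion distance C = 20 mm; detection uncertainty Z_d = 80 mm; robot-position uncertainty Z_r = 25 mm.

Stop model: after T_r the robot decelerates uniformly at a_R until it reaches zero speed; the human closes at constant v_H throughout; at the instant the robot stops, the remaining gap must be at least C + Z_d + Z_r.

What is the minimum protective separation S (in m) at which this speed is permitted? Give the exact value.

S_min = 847/800 m = 1.0588 m

braking lasts T_s = (11/20)/1 = 0.5500 s
robot in T_r: 0.5500·0.1500 = 0.0825 m
robot covers 0.5500·0.5500 − ½·1.0000·0.5500² = 0.1512 m while stopping
human over T_r+T_s: 1.0000·(0.1500+0.5500) = 0.7000 m
C+Z_d+Z_r = 0.0200+0.0800+0.0250 = 0.1250 m
S_min ≈ 0.0825+0.1512+0.7000+0.1250  ⇒  S_min = 847/800 m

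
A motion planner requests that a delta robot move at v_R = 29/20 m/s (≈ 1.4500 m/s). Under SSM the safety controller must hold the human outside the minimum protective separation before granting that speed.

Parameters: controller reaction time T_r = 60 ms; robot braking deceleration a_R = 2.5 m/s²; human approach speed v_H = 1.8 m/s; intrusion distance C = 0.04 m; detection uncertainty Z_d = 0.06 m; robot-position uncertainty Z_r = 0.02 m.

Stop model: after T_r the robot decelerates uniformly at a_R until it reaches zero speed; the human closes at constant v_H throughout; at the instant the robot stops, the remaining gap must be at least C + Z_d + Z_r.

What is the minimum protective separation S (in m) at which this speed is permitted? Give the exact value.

S_min = 3559/2000 m = 1.7795 m

stop time T_s = (29/20)/(5/2) = 0.5800 s
robot in T_r: 1.4500·0.0600 = 0.0870 m
robot covers 1.4500·0.5800 − ½·2.5000·0.5800² = 0.4205 m while stopping
human closes 1.8000·0.6400 = 1.1520 m
C+Z_d+Z_r = 0.0400+0.0600+0.0200 = 0.1200 m
S_min ≈ 0.0870+0.4205+1.1520+0.1200  ⇒  S_min = 3559/2000 m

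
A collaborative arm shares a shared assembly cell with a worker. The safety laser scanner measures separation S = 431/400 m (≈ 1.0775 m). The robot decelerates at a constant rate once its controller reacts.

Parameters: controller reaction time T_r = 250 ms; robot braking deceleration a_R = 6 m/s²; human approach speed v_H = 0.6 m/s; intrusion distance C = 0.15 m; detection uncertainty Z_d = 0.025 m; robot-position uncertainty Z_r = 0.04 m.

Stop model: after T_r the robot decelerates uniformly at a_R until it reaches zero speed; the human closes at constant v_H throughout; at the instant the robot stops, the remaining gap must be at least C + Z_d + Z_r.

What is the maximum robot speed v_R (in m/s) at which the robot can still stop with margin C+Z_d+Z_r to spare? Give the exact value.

v_R_max = 3/2 m/s = 1.5000 m/s

quadratic (1/12)·v² + (7/20)·v + (-57/80) = 0
  disc = (7/20)² − 4·(1/12)·(-57/80) = 9/25 ; √disc = 3/5
  v_R = (−(7/20) + 3/5) / (2·(1/12)) = 3/2 m/s
check:
T_s = v_R/a_R = (3/2)/6 = 0.2500 s
robot covers v_R·T_r = 1.5000·0.2500 = 0.3750 m before braking
robot covers 1.5000·0.2500 − ½·6.0000·0.2500² = 0.1875 m while stopping
human over T_r+T_s: 0.6000·(0.2500+0.2500) = 0.3000 m
residual clearance needed = 0.1500+0.0250+0.0400 = 0.2150 m
sum ≈ 0.3750+0.1875+0.3000+0.2150 ≈ 1.0775 m = S ✓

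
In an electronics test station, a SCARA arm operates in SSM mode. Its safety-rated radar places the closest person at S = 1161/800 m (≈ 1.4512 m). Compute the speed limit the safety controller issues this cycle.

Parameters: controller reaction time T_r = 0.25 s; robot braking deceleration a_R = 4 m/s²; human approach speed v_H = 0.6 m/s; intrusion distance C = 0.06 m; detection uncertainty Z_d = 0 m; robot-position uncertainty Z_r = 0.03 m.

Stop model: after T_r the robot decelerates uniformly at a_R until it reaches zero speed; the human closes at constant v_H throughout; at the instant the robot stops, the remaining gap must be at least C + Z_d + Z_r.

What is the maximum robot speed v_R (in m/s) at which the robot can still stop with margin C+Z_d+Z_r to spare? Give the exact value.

at the boundary: (1/8)·v² + (2/5)·v + (-969/800) = 0
  disc = (2/5)² − 4·(1/8)·(-969/800) = 49/64 ; √disc = 7/8
  v_R = (−(2/5) + 7/8) / (2·(1/8)) = 19/10 m/s
check:
stop time T_s = (19/10)/4 = 0.4750 s
robot covers v_R·T_r = 1.9000·0.2500 = 0.4750 m before braking
robot covers 1.9000·0.4750 − ½·4.0000·0.4750² = 0.4512 m while stopping
person approaches 0.6000·(0.2500+0.4750) = 0.4350 m
residual clearance needed = 0.0600+0.0000+0.0300 = 0.0900 m
sum ≈ 0.4750+0.4512+0.4350+0.0900 ≈ 1.4512 m = S ✓

v_R_max = 19/10 m/s = 1.9000 m/s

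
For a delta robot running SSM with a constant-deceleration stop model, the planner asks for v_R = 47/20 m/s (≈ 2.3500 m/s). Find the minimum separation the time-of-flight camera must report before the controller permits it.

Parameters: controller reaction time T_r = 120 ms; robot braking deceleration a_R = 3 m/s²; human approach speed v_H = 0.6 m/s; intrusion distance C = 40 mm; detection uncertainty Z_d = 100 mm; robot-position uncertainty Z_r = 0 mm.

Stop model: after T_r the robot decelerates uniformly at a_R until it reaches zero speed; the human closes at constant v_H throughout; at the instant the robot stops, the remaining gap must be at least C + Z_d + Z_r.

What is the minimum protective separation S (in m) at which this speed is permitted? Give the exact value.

braking lasts T_s = (47/20)/3 = 0.7833 s
robot covers v_R·T_r = 2.3500·0.1200 = 0.2820 m before braking
braking distance = 2.3500²/(2·3.0000) = 0.9204 m
person approaches 0.6000·(0.1200+0.7833) = 0.5420 m
residual clearance needed = 0.0400+0.1000+0.0000 = 0.1400 m
S_min ≈ 0.2820+0.9204+0.5420+0.1400  ⇒  S_min = 22613/12000 m

S_min = 22613/12000 m = 1.8844 m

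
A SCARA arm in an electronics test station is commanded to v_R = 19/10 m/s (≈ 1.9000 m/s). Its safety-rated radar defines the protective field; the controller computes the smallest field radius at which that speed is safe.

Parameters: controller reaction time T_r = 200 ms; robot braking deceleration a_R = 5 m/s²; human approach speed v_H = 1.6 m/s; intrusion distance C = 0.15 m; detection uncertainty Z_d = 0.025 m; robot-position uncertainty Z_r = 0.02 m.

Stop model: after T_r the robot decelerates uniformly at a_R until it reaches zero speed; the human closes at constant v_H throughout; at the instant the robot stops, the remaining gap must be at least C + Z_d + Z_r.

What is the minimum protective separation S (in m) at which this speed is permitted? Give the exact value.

T_s = v_R/a_R = (19/10)/5 = 0.3800 s
robot in T_r: 1.9000·0.2000 = 0.3800 m
braking distance = 1.9000²/(2·5.0000) = 0.3610 m
person approaches 1.6000·(0.2000+0.3800) = 0.9280 m
C+Z_d+Z_r = 0.1500+0.0250+0.0200 = 0.1950 m
S_min ≈ 0.3800+0.3610+0.9280+0.1950  ⇒  S_min = 233/125 m

S_min = 233/125 m = 1.8640 m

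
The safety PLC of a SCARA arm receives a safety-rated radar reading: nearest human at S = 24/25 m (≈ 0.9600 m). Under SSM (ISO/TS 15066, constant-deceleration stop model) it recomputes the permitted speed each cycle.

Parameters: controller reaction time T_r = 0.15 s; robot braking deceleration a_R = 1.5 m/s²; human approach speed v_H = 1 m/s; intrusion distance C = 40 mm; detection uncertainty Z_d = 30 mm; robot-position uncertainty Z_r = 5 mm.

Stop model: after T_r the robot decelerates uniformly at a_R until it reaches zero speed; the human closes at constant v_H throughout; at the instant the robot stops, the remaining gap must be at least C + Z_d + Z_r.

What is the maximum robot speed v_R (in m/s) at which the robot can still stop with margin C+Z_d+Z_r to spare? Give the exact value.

v_R_max = 7/10 m/s = 0.7000 m/s

at the boundary: (1/3)·v² + (49/60)·v + (-147/200) = 0
  disc = (49/60)² − 4·(1/3)·(-147/200) = 5929/3600 ; √disc = 77/60
  v_R = (−(49/60) + 77/60) / (2·(1/3)) = 7/10 m/s
check:
braking lasts T_s = (7/10)/(3/2) = 0.4667 s
robot in T_r: 0.7000·0.1500 = 0.1050 m
braking distance = 0.7000²/(2·1.5000) = 0.1633 m
person approaches 1.0000·(0.1500+0.4667) = 0.6167 m
C+Z_d+Z_r = 0.0400+0.0300+0.0050 = 0.0750 m
sum ≈ 0.1050+0.1633+0.6167+0.0750 ≈ 0.9600 m = S ✓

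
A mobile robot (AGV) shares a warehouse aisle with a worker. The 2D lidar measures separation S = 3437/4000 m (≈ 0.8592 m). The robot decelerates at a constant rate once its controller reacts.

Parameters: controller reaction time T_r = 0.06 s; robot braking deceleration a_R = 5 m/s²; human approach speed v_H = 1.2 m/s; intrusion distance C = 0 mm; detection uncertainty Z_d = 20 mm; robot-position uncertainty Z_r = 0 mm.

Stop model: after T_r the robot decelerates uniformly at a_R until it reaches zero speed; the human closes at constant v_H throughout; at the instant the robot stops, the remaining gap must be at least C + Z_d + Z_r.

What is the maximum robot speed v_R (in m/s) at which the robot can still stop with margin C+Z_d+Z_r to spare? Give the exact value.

v_R_max = 33/20 m/s = 1.6500 m/s

at the boundary: (1/10)·v² + (3/10)·v + (-3069/4000) = 0
  disc = (3/10)² − 4·(1/10)·(-3069/4000) = 3969/10000 ; √disc = 63/100
  v_R = (−(3/10) + 63/100) / (2·(1/10)) = 33/20 m/s
check:
stop time T_s = (33/20)/5 = 0.3300 s
reaction-phase robot travel = 1.6500·0.0600 = 0.0990 m
braking distance = 1.6500²/(2·5.0000) = 0.2722 m
human closes 1.2000·0.3900 = 0.4680 m
C+Z_d+Z_r = 0.0000+0.0200+0.0000 = 0.0200 m
sum ≈ 0.0990+0.2722+0.4680+0.0200 ≈ 0.8592 m = S ✓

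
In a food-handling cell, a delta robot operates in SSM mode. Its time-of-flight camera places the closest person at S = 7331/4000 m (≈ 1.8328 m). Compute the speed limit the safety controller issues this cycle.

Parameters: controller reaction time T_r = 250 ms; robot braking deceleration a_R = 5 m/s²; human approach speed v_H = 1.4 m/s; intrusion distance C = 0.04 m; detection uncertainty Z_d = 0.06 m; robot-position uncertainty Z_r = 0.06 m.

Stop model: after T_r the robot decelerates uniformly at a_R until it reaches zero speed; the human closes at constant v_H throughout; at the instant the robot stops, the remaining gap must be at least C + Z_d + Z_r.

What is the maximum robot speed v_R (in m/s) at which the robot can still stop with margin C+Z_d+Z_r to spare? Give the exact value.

at the boundary: (1/10)·v² + (53/100)·v + (-5291/4000) = 0
  disc = (53/100)² − 4·(1/10)·(-5291/4000) = 81/100 ; √disc = 9/10
  v_R = (−(53/100) + 9/10) / (2·(1/10)) = 37/20 m/s
check:
stop time T_s = (37/20)/5 = 0.3700 s
reaction-phase robot travel = 1.8500·0.2500 = 0.4625 m
braking distance = 1.8500²/(2·5.0000) = 0.3422 m
human closes 1.4000·0.6200 = 0.8680 m
residual clearance needed = 0.0400+0.0600+0.0600 = 0.1600 m
sum ≈ 0.4625+0.3422+0.8680+0.1600 ≈ 1.8328 m = S ✓

v_R_max = 37/20 m/s = 1.8500 m/s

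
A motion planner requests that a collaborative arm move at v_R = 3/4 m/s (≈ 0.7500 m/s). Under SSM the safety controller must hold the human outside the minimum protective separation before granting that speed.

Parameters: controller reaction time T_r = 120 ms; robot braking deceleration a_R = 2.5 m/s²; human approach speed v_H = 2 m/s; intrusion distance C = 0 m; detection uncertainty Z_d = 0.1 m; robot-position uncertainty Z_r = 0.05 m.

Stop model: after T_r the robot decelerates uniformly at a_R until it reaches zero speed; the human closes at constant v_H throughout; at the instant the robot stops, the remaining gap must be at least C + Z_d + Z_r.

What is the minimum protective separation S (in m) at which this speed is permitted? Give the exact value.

stop time T_s = (3/4)/(5/2) = 0.3000 s
robot in T_r: 0.7500·0.1200 = 0.0900 m
robot under decel: 0.7500²/(2·2.5000) = 0.1125 m
person approaches 2.0000·(0.1200+0.3000) = 0.8400 m
residual clearance needed = 0.0000+0.1000+0.0500 = 0.1500 m
S_min ≈ 0.0900+0.1125+0.8400+0.1500  ⇒  S_min = 477/400 m

S_min = 477/400 m = 1.1925 m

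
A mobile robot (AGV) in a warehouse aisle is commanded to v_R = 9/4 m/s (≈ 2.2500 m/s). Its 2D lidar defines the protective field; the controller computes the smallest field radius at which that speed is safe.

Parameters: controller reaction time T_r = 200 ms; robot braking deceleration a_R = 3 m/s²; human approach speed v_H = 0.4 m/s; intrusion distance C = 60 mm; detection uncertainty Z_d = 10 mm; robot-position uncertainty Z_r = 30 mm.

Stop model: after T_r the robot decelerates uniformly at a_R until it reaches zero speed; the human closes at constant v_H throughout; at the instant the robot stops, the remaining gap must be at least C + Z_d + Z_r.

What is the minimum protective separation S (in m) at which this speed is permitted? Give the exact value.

braking lasts T_s = (9/4)/3 = 0.7500 s
reaction-phase robot travel = 2.2500·0.2000 = 0.4500 m
robot covers 2.2500·0.7500 − ½·3.0000·0.7500² = 0.8438 m while stopping
person approaches 0.4000·(0.2000+0.7500) = 0.3800 m
residual clearance needed = 0.0600+0.0100+0.0300 = 0.1000 m
S_min ≈ 0.4500+0.8438+0.3800+0.1000  ⇒  S_min = 1419/800 m

S_min = 1419/800 m = 1.7737 m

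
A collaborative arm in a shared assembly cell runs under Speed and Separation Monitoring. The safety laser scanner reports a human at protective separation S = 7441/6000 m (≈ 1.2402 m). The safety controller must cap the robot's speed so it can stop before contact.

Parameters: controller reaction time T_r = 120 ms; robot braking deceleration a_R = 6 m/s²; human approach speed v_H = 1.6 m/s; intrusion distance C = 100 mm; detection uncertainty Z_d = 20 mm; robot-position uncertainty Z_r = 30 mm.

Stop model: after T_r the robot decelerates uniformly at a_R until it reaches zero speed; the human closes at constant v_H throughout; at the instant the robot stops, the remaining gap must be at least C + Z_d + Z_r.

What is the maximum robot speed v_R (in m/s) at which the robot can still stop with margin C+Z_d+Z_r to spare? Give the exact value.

v_R_max = 17/10 m/s = 1.7000 m/s

at the boundary: (1/12)·v² + (29/75)·v + (-5389/6000) = 0
  disc = (29/75)² − 4·(1/12)·(-5389/6000) = 4489/10000 ; √disc = 67/100
  v_R = (−(29/75) + 67/100) / (2·(1/12)) = 17/10 m/s
check:
braking lasts T_s = (17/10)/6 = 0.2833 s
robot covers v_R·T_r = 1.7000·0.1200 = 0.2040 m before braking
robot under decel: 1.7000²/(2·6.0000) = 0.2408 m
human over T_r+T_s: 1.6000·(0.1200+0.2833) = 0.6453 m
residual clearance needed = 0.1000+0.0200+0.0300 = 0.1500 m
sum ≈ 0.2040+0.2408+0.6453+0.1500 ≈ 1.2402 m = S ✓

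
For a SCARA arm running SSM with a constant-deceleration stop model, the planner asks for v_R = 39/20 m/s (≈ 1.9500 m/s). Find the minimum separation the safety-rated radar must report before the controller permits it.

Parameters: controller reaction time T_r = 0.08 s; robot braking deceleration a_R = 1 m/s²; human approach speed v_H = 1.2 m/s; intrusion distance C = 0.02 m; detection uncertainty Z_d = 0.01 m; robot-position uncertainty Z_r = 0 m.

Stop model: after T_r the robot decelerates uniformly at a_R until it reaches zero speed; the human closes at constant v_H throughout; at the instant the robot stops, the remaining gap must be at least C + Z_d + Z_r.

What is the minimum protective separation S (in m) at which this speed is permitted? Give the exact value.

braking lasts T_s = (39/20)/1 = 1.9500 s
reaction-phase robot travel = 1.9500·0.0800 = 0.1560 m
braking distance = 1.9500²/(2·1.0000) = 1.9013 m
human closes 1.2000·2.0300 = 2.4360 m
residual clearance needed = 0.0200+0.0100+0.0000 = 0.0300 m
S_min ≈ 0.1560+1.9013+2.4360+0.0300  ⇒  S_min = 18093/4000 m

S_min = 18093/4000 m = 4.5232 m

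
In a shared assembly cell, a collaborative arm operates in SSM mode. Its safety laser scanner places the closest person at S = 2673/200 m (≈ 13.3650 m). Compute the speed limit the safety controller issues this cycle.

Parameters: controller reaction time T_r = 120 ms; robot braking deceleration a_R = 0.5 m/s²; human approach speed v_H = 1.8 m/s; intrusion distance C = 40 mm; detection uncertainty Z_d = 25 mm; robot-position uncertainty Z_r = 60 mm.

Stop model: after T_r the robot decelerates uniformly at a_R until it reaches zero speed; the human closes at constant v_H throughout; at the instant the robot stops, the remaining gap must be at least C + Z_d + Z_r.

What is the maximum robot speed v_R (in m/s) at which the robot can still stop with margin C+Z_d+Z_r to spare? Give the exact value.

v_R_max = 11/5 m/s = 2.2000 m/s

collect terms ⇒ (1)·v_R² + (93/25)·v_R + (-1628/125) = 0
  disc = (93/25)² − 4·(1)·(-1628/125) = 41209/625 ; √disc = 203/25
  v_R = (−(93/25) + 203/25) / (2·(1)) = 11/5 m/s
check:
T_s = v_R/a_R = (11/5)/(1/2) = 4.4000 s
robot covers v_R·T_r = 2.2000·0.1200 = 0.2640 m before braking
braking distance = 2.2000²/(2·0.5000) = 4.8400 m
human closes 1.8000·4.5200 = 8.1360 m
C+Z_d+Z_r = 0.0400+0.0250+0.0600 = 0.1250 m
sum ≈ 0.2640+4.8400+8.1360+0.1250 ≈ 13.3650 m = S ✓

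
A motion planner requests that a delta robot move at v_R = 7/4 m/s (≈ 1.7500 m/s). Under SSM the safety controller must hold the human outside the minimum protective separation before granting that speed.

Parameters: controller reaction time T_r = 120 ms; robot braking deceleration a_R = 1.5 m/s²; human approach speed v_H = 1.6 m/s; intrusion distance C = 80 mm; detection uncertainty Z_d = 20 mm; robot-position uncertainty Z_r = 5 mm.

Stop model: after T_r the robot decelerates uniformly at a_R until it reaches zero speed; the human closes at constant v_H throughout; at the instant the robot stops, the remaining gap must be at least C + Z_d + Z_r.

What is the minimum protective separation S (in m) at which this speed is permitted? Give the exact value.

S_min = 6789/2000 m = 3.3945 m

stop time T_s = (7/4)/(3/2) = 1.1667 s
robot in T_r: 1.7500·0.1200 = 0.2100 m
robot under decel: 1.7500²/(2·1.5000) = 1.0208 m
person approaches 1.6000·(0.1200+1.1667) = 2.0587 m
margins: 0.0800+0.0200+0.0050 = 0.1050 m
S_min ≈ 0.2100+1.0208+2.0587+0.1050  ⇒  S_min = 6789/2000 m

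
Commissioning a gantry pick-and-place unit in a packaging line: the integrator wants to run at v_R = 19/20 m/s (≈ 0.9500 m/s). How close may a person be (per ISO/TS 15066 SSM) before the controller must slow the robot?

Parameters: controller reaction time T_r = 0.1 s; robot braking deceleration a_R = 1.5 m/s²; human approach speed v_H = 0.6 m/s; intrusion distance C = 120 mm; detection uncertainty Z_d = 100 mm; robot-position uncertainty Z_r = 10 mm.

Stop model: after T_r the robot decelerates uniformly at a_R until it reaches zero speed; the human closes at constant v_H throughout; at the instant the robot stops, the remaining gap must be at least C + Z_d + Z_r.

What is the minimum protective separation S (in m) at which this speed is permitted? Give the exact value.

S_min = 1279/1200 m = 1.0658 m

braking lasts T_s = (19/20)/(3/2) = 0.6333 s
robot in T_r: 0.9500·0.1000 = 0.0950 m
braking distance = 0.9500²/(2·1.5000) = 0.3008 m
person approaches 0.6000·(0.1000+0.6333) = 0.4400 m
margins: 0.1200+0.1000+0.0100 = 0.2300 m
S_min ≈ 0.0950+0.3008+0.4400+0.2300  ⇒  S_min = 1279/1200 m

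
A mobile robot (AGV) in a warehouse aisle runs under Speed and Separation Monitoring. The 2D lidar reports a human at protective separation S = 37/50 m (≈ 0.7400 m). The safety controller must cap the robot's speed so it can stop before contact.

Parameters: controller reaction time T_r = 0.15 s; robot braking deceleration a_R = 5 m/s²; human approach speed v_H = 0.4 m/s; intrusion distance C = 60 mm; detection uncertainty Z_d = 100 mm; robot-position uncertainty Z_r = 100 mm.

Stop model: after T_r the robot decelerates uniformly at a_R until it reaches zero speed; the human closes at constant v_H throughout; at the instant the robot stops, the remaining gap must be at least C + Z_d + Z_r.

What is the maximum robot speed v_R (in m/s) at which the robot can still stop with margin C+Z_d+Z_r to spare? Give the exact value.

collect terms ⇒ (1/10)·v_R² + (23/100)·v_R + (-21/50) = 0
  disc = (23/100)² − 4·(1/10)·(-21/50) = 2209/10000 ; √disc = 47/100
  v_R = (−(23/100) + 47/100) / (2·(1/10)) = 6/5 m/s
check:
stop time T_s = (6/5)/5 = 0.2400 s
robot covers v_R·T_r = 1.2000·0.1500 = 0.1800 m before braking
braking distance = 1.2000²/(2·5.0000) = 0.1440 m
person approaches 0.4000·(0.1500+0.2400) = 0.1560 m
C+Z_d+Z_r = 0.0600+0.1000+0.1000 = 0.2600 m
sum ≈ 0.1800+0.1440+0.1560+0.2600 ≈ 0.7400 m = S ✓

v_R_max = 6/5 m/s = 1.2000 m/s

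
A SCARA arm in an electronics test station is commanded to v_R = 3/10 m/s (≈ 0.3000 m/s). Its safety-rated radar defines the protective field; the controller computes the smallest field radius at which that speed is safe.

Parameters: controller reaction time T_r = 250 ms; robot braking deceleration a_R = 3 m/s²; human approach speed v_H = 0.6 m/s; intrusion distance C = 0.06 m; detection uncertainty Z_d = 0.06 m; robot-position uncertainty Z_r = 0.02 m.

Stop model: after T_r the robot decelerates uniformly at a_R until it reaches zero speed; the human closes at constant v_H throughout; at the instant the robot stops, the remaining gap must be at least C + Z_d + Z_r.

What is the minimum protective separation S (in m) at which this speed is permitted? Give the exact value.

S_min = 11/25 m = 0.4400 m

braking lasts T_s = (3/10)/3 = 0.1000 s
robot covers v_R·T_r = 0.3000·0.2500 = 0.0750 m before braking
robot under decel: 0.3000²/(2·3.0000) = 0.0150 m
person approaches 0.6000·(0.2500+0.1000) = 0.2100 m
margins: 0.0600+0.0600+0.0200 = 0.1400 m
S_min ≈ 0.0750+0.0150+0.2100+0.1400  ⇒  S_min = 11/25 m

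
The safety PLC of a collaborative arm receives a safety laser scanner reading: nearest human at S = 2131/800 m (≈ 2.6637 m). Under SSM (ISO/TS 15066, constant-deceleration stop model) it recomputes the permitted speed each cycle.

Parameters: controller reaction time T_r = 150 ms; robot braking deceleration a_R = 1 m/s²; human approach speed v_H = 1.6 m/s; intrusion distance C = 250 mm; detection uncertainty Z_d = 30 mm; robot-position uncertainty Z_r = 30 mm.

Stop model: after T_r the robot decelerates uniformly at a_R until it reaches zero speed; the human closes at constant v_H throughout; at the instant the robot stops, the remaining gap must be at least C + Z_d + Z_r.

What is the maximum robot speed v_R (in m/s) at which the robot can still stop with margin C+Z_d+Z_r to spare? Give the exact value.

quadratic (1/2)·v² + (7/4)·v + (-1691/800) = 0
  disc = (7/4)² − 4·(1/2)·(-1691/800) = 729/100 ; √disc = 27/10
  v_R = (−(7/4) + 27/10) / (2·(1/2)) = 19/20 m/s
check:
stop time T_s = (19/20)/1 = 0.9500 s
robot in T_r: 0.9500·0.1500 = 0.1425 m
robot covers 0.9500·0.9500 − ½·1.0000·0.9500² = 0.4512 m while stopping
human closes 1.6000·1.1000 = 1.7600 m
residual clearance needed = 0.2500+0.0300+0.0300 = 0.3100 m
sum ≈ 0.1425+0.4512+1.7600+0.3100 ≈ 2.6637 m = S ✓

v_R_max = 19/20 m/s = 0.9500 m/s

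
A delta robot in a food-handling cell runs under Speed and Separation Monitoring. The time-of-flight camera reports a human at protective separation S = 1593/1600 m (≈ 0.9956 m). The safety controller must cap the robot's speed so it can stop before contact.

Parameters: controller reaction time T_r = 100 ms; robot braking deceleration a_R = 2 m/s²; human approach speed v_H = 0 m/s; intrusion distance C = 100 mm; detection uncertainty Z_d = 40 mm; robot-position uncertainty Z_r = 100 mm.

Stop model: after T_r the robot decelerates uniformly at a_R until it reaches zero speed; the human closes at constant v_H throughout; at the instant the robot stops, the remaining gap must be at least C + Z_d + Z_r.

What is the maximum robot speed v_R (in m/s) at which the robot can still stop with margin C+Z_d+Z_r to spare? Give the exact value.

v_R_max = 31/20 m/s = 1.5500 m/s

at the boundary: (1/4)·v² + (1/10)·v + (-1209/1600) = 0
  disc = (1/10)² − 4·(1/4)·(-1209/1600) = 49/64 ; √disc = 7/8
  v_R = (−(1/10) + 7/8) / (2·(1/4)) = 31/20 m/s
check:
T_s = v_R/a_R = (31/20)/2 = 0.7750 s
reaction-phase robot travel = 1.5500·0.1000 = 0.1550 m
robot covers 1.5500·0.7750 − ½·2.0000·0.7750² = 0.6006 m while stopping
person approaches 0.0000·(0.1000+0.7750) = 0.0000 m
margins: 0.1000+0.0400+0.1000 = 0.2400 m
sum ≈ 0.1550+0.6006+0.0000+0.2400 ≈ 0.9956 m = S ✓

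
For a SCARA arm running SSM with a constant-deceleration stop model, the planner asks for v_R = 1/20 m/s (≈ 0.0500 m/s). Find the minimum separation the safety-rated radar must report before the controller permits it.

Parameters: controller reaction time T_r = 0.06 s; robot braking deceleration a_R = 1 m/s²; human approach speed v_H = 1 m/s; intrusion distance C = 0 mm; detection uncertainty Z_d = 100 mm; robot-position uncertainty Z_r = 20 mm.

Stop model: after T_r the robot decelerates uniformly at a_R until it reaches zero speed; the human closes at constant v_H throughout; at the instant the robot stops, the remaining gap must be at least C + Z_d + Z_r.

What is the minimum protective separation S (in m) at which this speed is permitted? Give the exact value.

T_s = v_R/a_R = (1/20)/1 = 0.0500 s
robot in T_r: 0.0500·0.0600 = 0.0030 m
robot under decel: 0.0500²/(2·1.0000) = 0.0013 m
person approaches 1.0000·(0.0600+0.0500) = 0.1100 m
residual clearance needed = 0.0000+0.1000+0.0200 = 0.1200 m
S_min ≈ 0.0030+0.0013+0.1100+0.1200  ⇒  S_min = 937/4000 m

S_min = 937/4000 m = 0.2343 m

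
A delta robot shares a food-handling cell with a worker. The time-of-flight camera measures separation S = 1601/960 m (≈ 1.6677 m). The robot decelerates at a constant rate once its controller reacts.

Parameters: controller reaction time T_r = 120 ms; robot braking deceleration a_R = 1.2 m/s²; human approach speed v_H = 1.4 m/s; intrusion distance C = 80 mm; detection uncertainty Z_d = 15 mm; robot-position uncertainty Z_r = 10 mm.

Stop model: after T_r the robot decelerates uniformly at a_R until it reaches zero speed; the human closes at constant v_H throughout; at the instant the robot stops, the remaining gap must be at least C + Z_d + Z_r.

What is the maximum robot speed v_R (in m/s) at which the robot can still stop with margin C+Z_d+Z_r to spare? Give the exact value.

v_R_max = 17/20 m/s = 0.8500 m/s

quadratic (5/12)·v² + (193/150)·v + (-33473/24000) = 0
  disc = (193/150)² − 4·(5/12)·(-33473/24000) = 159201/40000 ; √disc = 399/200
  v_R = (−(193/150) + 399/200) / (2·(5/12)) = 17/20 m/s
check:
braking lasts T_s = (17/20)/(6/5) = 0.7083 s
robot covers v_R·T_r = 0.8500·0.1200 = 0.1020 m before braking
braking distance = 0.8500²/(2·1.2000) = 0.3010 m
human closes 1.4000·0.8283 = 1.1597 m
C+Z_d+Z_r = 0.0800+0.0150+0.0100 = 0.1050 m
sum ≈ 0.1020+0.3010+1.1597+0.1050 ≈ 1.6677 m = S ✓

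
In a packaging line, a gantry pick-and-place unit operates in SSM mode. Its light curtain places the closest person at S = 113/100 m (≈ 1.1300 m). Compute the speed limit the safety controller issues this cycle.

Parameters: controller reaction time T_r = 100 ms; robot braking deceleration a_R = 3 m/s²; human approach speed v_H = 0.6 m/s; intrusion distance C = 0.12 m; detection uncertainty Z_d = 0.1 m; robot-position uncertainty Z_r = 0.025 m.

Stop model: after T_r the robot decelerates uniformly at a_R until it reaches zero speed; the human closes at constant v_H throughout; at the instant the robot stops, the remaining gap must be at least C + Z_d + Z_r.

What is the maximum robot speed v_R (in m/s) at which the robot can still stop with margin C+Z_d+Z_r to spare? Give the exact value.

v_R_max = 3/2 m/s = 1.5000 m/s

at the boundary: (1/6)·v² + (3/10)·v + (-33/40) = 0
  disc = (3/10)² − 4·(1/6)·(-33/40) = 16/25 ; √disc = 4/5
  v_R = (−(3/10) + 4/5) / (2·(1/6)) = 3/2 m/s
check:
T_s = v_R/a_R = (3/2)/3 = 0.5000 s
robot in T_r: 1.5000·0.1000 = 0.1500 m
braking distance = 1.5000²/(2·3.0000) = 0.3750 m
person approaches 0.6000·(0.1000+0.5000) = 0.3600 m
residual clearance needed = 0.1200+0.1000+0.0250 = 0.2450 m
sum ≈ 0.1500+0.3750+0.3600+0.2450 ≈ 1.1300 m = S ✓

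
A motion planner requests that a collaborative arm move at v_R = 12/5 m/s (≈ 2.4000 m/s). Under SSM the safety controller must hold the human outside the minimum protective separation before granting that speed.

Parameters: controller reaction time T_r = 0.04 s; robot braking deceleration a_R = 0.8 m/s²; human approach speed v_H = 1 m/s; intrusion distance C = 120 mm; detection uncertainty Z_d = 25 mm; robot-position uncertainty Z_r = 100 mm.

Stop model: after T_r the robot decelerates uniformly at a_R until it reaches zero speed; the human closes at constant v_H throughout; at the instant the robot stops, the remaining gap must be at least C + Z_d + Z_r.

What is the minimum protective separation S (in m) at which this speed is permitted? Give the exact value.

stop time T_s = (12/5)/(4/5) = 3.0000 s
robot in T_r: 2.4000·0.0400 = 0.0960 m
robot under decel: 2.4000²/(2·0.8000) = 3.6000 m
person approaches 1.0000·(0.0400+3.0000) = 3.0400 m
residual clearance needed = 0.1200+0.0250+0.1000 = 0.2450 m
S_min ≈ 0.0960+3.6000+3.0400+0.2450  ⇒  S_min = 6981/1000 m

S_min = 6981/1000 m = 6.9810 m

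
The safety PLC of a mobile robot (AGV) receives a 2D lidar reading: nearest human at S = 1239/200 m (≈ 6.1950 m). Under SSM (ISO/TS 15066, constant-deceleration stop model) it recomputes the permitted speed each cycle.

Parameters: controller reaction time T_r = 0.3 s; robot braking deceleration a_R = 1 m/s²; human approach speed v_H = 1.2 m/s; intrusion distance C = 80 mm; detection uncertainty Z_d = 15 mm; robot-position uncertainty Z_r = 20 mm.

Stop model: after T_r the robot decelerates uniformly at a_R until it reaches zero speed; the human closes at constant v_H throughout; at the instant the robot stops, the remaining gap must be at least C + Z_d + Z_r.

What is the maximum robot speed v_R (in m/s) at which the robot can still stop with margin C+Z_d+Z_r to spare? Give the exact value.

at the boundary: (1/2)·v² + (3/2)·v + (-143/25) = 0
  disc = (3/2)² − 4·(1/2)·(-143/25) = 1369/100 ; √disc = 37/10
  v_R = (−(3/2) + 37/10) / (2·(1/2)) = 11/5 m/s
check:
braking lasts T_s = (11/5)/1 = 2.2000 s
robot in T_r: 2.2000·0.3000 = 0.6600 m
robot covers 2.2000·2.2000 − ½·1.0000·2.2000² = 2.4200 m while stopping
person approaches 1.2000·(0.3000+2.2000) = 3.0000 m
C+Z_d+Z_r = 0.0800+0.0150+0.0200 = 0.1150 m
sum ≈ 0.6600+2.4200+3.0000+0.1150 ≈ 6.1950 m = S ✓

v_R_max = 11/5 m/s = 2.2000 m/s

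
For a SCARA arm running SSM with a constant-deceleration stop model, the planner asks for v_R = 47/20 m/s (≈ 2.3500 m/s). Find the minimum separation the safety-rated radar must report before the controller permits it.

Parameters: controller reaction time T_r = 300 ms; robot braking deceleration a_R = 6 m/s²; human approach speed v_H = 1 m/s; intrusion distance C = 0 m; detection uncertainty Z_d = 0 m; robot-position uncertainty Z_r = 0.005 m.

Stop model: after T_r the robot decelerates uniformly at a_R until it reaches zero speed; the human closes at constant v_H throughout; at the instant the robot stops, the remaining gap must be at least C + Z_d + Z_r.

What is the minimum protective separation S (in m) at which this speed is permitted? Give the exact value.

S_min = 2979/1600 m = 1.8619 m

T_s = v_R/a_R = (47/20)/6 = 0.3917 s
robot in T_r: 2.3500·0.3000 = 0.7050 m
braking distance = 2.3500²/(2·6.0000) = 0.4602 m
human over T_r+T_s: 1.0000·(0.3000+0.3917) = 0.6917 m
C+Z_d+Z_r = 0.0000+0.0000+0.0050 = 0.0050 m
S_min ≈ 0.7050+0.4602+0.6917+0.0050  ⇒  S_min = 2979/1600 m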